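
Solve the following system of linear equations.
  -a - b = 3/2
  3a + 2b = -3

a = 0, b = -3/2

From equation 1: a = -3/2 − b.
Substitute into equation 2 and solve: b = -3/2.
Then a = 0.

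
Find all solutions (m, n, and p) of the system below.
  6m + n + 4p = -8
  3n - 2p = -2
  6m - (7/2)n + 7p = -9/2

Row-reduce:
R1 ← R1 / (6).
R3 ← R3 − 6·R1.
R2 ← R2 / (3).
R1 ← R1 − 1/6·R2.
R3 ← R3 + 9/2·R2.
Row 3 reduces to 0 = 1/2, a contradiction. The system is inconsistent.

no solution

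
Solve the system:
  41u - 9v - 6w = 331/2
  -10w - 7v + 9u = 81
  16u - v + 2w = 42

Row-reduce:
R1 ← R1 / (41).
R2 ← R2 − 9·R1.
R3 ← R3 − 16·R1.
R2 ← R2 / (-206/41).
R1 ← R1 + 9/41·R2.
R3 ← R3 − 103/41·R2.
Row 3 reduces to 0 = -1/4, a contradiction. The system is inconsistent.

no solution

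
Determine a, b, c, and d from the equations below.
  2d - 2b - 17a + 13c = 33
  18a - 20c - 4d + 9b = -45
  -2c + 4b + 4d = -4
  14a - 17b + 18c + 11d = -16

a = -3, b = -3, c = -2, d = 1

Row-reduce the augmented matrix:
R1 ← R1 / (-17).
R2 ← R2 − 18·R1.
R4 ← R4 − 14·R1.
R2 ← R2 / (117/17).
R1 ← R1 − 2/17·R2.
R3 ← R3 − 4·R2.
R4 ← R4 + 317/17·R2.
R3 ← R3 / (190/117).
R1 ← R1 + 77/117·R3.
R2 ← R2 + 106/117·R3.
R4 ← R4 − 1382/117·R3.
R4 ← R4 / (-2803/95).
R1 ← R1 − 188/95·R4.
R2 ← R2 − 244/95·R4.
R3 ← R3 − 298/95·R4.
Reading off the reduced rows gives a = -3, b = -3, c = -2, d = 1.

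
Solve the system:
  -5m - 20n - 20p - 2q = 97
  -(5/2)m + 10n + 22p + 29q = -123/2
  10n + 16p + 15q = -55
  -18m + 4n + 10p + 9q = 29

infinitely many solutions

Row-reduce:
R1 ← R1 / (-5).
R2 ← R2 + 5/2·R1.
R4 ← R4 + 18·R1.
R2 ← R2 / (20).
R1 ← R1 − 4·R2.
R3 ← R3 − 10·R2.
R4 ← R4 − 76·R2.
Swap R3 and R4.
R3 ← R3 / (-198/5).
R1 ← R1 + 12/5·R3.
R2 ← R2 − 8/5·R3.
Rank is 3 with 4 unknowns, leaving q free.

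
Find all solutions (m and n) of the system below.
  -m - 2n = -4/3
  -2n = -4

Row-reduce the augmented matrix:
R1 ← R1 / (-1).
R2 ← R2 / (-2).
R1 ← R1 − 2·R2.
Reading off the reduced rows gives m = -8/3, n = 2.

m = -8/3, n = 2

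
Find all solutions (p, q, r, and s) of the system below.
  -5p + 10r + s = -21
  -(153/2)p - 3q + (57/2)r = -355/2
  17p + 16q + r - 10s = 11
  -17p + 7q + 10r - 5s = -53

no solution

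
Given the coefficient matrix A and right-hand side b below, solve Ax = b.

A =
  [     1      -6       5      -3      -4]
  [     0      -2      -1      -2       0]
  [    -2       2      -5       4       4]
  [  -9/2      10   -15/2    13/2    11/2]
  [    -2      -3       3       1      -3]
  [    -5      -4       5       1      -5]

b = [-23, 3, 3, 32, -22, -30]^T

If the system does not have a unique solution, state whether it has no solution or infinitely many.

Row-reduce:
R3 ← R3 + 2·R1.
R4 ← R4 + 9/2·R1.
R5 ← R5 + 2·R1.
R6 ← R6 + 5·R1.
R2 ← R2 / (-2).
R1 ← R1 + 6·R2.
R3 ← R3 + 10·R2.
R4 ← R4 + 17·R2.
R5 ← R5 + 15·R2.
R6 ← R6 + 34·R2.
R3 ← R3 / (10).
R1 ← R1 − 8·R3.
R2 ← R2 − 1/2·R3.
R4 ← R4 − 47/2·R3.
R5 ← R5 − 41/2·R3.
R6 ← R6 − 47·R3.
R4 ← R4 / (-44/5).
R1 ← R1 + 17/5·R4.
R2 ← R2 − 3/5·R4.
R3 ← R3 − 4/5·R4.
R5 ← R5 + 32/5·R4.
R6 ← R6 + 88/5·R4.
R5 ← R5 / (-6/11).
R1 ← R1 − 35/88·R5.
R2 ← R2 + 1/88·R5.
R3 ← R3 + 15/22·R5.
R4 ← R4 − 31/88·R5.
Row 6 reduces to 0 = -2, a contradiction. The system is inconsistent.

no solution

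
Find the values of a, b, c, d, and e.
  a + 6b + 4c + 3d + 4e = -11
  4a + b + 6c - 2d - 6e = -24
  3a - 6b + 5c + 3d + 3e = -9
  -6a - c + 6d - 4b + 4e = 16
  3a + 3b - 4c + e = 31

a = 3, b = 0, c = -6, d = 6, e = -2

Row-reduce the augmented matrix:
R2 ← R2 − 4·R1.
R3 ← R3 − 3·R1.
R4 ← R4 + 6·R1.
R5 ← R5 − 3·R1.
R2 ← R2 / (-23).
R1 ← R1 − 6·R2.
R3 ← R3 + 24·R2.
R4 ← R4 − 32·R2.
R5 ← R5 + 15·R2.
R3 ← R3 / (79/23).
R1 ← R1 − 32/23·R3.
R2 ← R2 − 10/23·R3.
R4 ← R4 − 209/23·R3.
R5 ← R5 + 218/23·R3.
R4 ← R4 / (-1442/79).
R1 ← R1 + 327/79·R4.
R2 ← R2 + 38/79·R4.
R3 ← R3 − 198/79·R4.
R5 ← R5 − 1887/79·R4.
R5 ← R5 / (-14233/1442).
R1 ← R1 − 2267/1442·R5.
R2 ← R2 − 167/721·R5.
R3 ← R3 + 984/721·R5.
R4 ← R4 − 3123/1442·R5.
Reading off the reduced rows gives a = 3, b = 0, c = -6, d = 6, e = -2.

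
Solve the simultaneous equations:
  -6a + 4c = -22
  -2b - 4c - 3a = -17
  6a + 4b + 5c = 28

a = 5, b = -3, c = 2

Row-reduce the augmented matrix:
R1 ← R1 / (-6).
R2 ← R2 + 3·R1.
R3 ← R3 − 6·R1.
R2 ← R2 / (-2).
R3 ← R3 − 4·R2.
R3 ← R3 / (-3).
R1 ← R1 + 2/3·R3.
R2 ← R2 − 3·R3.
Reading off the reduced rows gives a = 5, b = -3, c = 2.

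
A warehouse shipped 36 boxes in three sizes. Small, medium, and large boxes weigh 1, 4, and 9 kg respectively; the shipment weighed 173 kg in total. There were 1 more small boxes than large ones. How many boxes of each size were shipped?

small boxes: 17, medium boxes: 3, large boxes: 16

Let s = small boxes, m = medium boxes, l = large boxes.
  s + m + l = 36
  s + 4m + 9l = 173
  -l + s = 1
Row-reduce the augmented matrix:
R2 ← R2 − 1·R1.
R3 ← R3 − 1·R1.
R2 ← R2 / (3).
R1 ← R1 − 1·R2.
R3 ← R3 + 1·R2.
R3 ← R3 / (2/3).
R1 ← R1 + 5/3·R3.
R2 ← R2 − 8/3·R3.
Reading off the reduced rows gives s = 17, m = 3, l = 16.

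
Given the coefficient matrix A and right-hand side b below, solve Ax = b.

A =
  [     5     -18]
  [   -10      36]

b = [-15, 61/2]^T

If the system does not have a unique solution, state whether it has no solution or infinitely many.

Row-reduce:
R1 ← R1 / (5).
R2 ← R2 + 10·R1.
Row 2 reduces to 0 = 1/2, a contradiction. The system is inconsistent.

no solution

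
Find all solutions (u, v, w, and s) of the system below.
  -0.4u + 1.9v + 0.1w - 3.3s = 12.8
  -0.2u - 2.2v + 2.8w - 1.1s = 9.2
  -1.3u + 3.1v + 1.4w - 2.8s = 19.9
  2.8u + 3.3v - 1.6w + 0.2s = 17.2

Row-reduce the augmented matrix:
R1 ← R1 / (-2/5).
R2 ← R2 + 1/5·R1.
R3 ← R3 + 13/10·R1.
R4 ← R4 − 14/5·R1.
R2 ← R2 / (-63/20).
R1 ← R1 + 19/4·R2.
R3 ← R3 + 123/40·R2.
R4 ← R4 − 83/5·R2.
R3 ← R3 / (-169/105).
R1 ← R1 + 277/63·R3.
R2 ← R2 + 55/63·R3.
R4 ← R4 − 8563/630·R3.
R4 ← R4 / (286551/6760).
R1 ← R1 + 8627/676·R4.
R2 ← R2 + 2827/676·R4.
R3 ← R3 + 3103/676·R4.
Reading off the reduced rows gives u = 5, v = 4, w = 6, s = -2.

u = 5, v = 4, w = 6, s = -2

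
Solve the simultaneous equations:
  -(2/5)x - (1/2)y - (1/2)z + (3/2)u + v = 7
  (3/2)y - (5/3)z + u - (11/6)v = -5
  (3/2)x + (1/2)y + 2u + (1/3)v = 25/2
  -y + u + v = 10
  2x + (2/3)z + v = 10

x = 5, y = -6, z = 0, u = 4, v = 0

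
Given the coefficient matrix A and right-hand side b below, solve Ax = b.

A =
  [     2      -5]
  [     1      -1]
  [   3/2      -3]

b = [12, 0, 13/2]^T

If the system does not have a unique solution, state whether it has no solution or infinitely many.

no solution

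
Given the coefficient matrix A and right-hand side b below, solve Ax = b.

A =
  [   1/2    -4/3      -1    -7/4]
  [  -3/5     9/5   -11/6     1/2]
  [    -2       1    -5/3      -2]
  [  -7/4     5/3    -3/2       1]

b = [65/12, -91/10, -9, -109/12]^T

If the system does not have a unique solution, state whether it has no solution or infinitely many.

x_1 = 1, x_2 = -5, x_3 = 0, x_4 = 1

Row-reduce the augmented matrix:
R1 ← R1 / (1/2).
R2 ← R2 + 3/5·R1.
R3 ← R3 + 2·R1.
R4 ← R4 + 7/4·R1.
R2 ← R2 / (1/5).
R1 ← R1 + 8/3·R2.
R3 ← R3 + 13/3·R2.
R4 ← R4 + 3·R2.
R3 ← R3 / (-1285/18).
R1 ← R1 + 382/9·R3.
R2 ← R2 + 91/6·R3.
R4 ← R4 + 101/2·R3.
R4 ← R4 / (18139/10280).
R1 ← R1 − 2901/2570·R4.
R2 ← R2 − 1641/1285·R4.
R3 ← R3 − 786/1285·R4.
Reading off the reduced rows gives x_1 = 1, x_2 = -5, x_3 = 0, x_4 = 1.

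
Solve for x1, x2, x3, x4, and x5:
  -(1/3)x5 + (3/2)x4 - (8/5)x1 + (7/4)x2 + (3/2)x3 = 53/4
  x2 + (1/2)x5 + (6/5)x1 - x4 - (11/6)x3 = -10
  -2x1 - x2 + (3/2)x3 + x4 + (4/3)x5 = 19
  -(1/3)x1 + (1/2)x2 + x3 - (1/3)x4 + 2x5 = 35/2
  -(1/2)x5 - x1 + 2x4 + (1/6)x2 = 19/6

Row-reduce the augmented matrix:
R1 ← R1 / (-8/5).
R2 ← R2 − 6/5·R1.
R3 ← R3 + 2·R1.
R4 ← R4 + 1/3·R1.
R5 ← R5 + 1·R1.
R2 ← R2 / (37/16).
R1 ← R1 + 35/32·R2.
R3 ← R3 + 51/16·R2.
R4 ← R4 − 13/96·R2.
R5 ← R5 + 89/96·R2.
R3 ← R3 / (-50/37).
R1 ← R1 + 565/444·R3.
R2 ← R2 + 34/111·R3.
R4 ← R4 − 971/1332·R3.
R5 ← R5 + 1627/1332·R3.
R4 ← R4 / (-929/900).
R1 ← R1 + 13/60·R4.
R2 ← R2 − 16/75·R4.
R3 ← R3 − 13/25·R4.
R5 ← R5 − 1573/900·R4.
R5 ← R5 / (110623/33444).
R1 ← R1 + 2150/929·R5.
R2 ← R2 − 1625/5574·R5.
R3 ← R3 − 101/1858·R5.
R4 ← R4 + 11465/3716·R5.
Reading off the reduced rows gives x1 = 0, x2 = 1, x3 = 6, x4 = 3, x5 = 6.

x1 = 0, x2 = 1, x3 = 6, x4 = 3, x5 = 6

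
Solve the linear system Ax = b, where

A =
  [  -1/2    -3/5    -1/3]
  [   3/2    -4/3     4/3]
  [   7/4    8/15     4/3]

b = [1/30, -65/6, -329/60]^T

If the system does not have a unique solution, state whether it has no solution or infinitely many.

Row-reduce:
R1 ← R1 / (-1/2).
R2 ← R2 − 3/2·R1.
R3 ← R3 − 7/4·R1.
R2 ← R2 / (-47/15).
R1 ← R1 − 6/5·R2.
R3 ← R3 + 47/30·R2.
Rank is 2 with 3 unknowns, leaving x_3 free.

infinitely many solutions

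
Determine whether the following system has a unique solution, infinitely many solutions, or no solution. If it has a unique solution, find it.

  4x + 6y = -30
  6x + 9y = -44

Row-reduce:
R1 ← R1 / (4).
R2 ← R2 − 6·R1.
Row 2 reduces to 0 = 1, a contradiction. The system is inconsistent.

no solution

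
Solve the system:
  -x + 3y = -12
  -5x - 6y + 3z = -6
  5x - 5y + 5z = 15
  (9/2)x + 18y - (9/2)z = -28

no solution

Row-reduce:
R1 ← R1 / (-1).
R2 ← R2 + 5·R1.
R3 ← R3 − 5·R1.
R4 ← R4 − 9/2·R1.
R2 ← R2 / (-21).
R1 ← R1 + 3·R2.
R3 ← R3 − 10·R2.
R4 ← R4 − 63/2·R2.
R3 ← R3 / (45/7).
R1 ← R1 + 3/7·R3.
R2 ← R2 + 1/7·R3.
Row 4 reduces to 0 = -1, a contradiction. The system is inconsistent.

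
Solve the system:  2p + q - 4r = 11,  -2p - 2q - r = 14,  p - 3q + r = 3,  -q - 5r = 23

no solution

Row-reduce:
R1 ← R1 / (2).
R2 ← R2 + 2·R1.
R3 ← R3 − 1·R1.
R2 ← R2 / (-1).
R1 ← R1 − 1/2·R2.
R3 ← R3 + 7/2·R2.
R4 ← R4 + 1·R2.
R3 ← R3 / (41/2).
R1 ← R1 + 9/2·R3.
R2 ← R2 − 5·R3.
Row 4 reduces to 0 = -2, a contradiction. The system is inconsistent.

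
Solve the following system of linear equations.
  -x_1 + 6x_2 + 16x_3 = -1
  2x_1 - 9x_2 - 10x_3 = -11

Row-reduce:
R1 ← R1 / (-1).
R2 ← R2 − 2·R1.
R2 ← R2 / (3).
R1 ← R1 + 6·R2.
Rank is 2 with 3 unknowns, leaving x_3 free.

infinitely many solutions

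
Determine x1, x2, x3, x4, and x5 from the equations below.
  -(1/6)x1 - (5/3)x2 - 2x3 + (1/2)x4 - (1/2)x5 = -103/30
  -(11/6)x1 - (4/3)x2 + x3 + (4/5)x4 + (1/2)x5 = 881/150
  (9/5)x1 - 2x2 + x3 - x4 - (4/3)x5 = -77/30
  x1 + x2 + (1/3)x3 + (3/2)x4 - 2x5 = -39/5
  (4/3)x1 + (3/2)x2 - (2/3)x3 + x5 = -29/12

x1 = -2, x2 = -1/2, x3 = 3/2, x4 = -6/5, x5 = 2

Row-reduce the augmented matrix:
R1 ← R1 / (-1/6).
R2 ← R2 + 11/6·R1.
R3 ← R3 − 9/5·R1.
R4 ← R4 − 1·R1.
R5 ← R5 − 4/3·R1.
R2 ← R2 / (17).
R1 ← R1 − 10·R2.
R3 ← R3 + 20·R2.
R4 ← R4 + 9·R2.
R5 ← R5 + 71/6·R2.
R3 ← R3 / (549/85).
R1 ← R1 + 26/17·R3.
R2 ← R2 − 23/17·R3.
R4 ← R4 − 26/51·R3.
R5 ← R5 + 67/102·R3.
R4 ← R4 / (5767/2745).
R1 ← R1 + 92/183·R4.
R2 ← R2 + 73/1830·R4.
R3 ← R3 + 32/183·R4.
R5 ← R5 − 6737/10980·R4.
R5 ← R5 / (1089737/622836).
R1 ← R1 + 46445/51903·R5.
R2 ← R2 − 355/1422·R5.
R3 ← R3 + 597/5767·R5.
R4 ← R4 + 45685/51903·R5.
Reading off the reduced rows gives x1 = -2, x2 = -1/2, x3 = 3/2, x4 = -6/5, x5 = 2.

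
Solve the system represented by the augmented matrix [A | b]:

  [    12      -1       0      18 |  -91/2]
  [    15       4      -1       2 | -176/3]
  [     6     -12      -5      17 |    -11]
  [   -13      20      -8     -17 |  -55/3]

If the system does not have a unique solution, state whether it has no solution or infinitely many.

x_1 = -3, x_2 = -5/2, x_3 = 7/3, x_4 = -2/3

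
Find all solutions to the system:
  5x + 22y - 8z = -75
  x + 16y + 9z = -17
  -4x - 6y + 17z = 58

Row-reduce:
R1 ← R1 / (5).
R2 ← R2 − 1·R1.
R3 ← R3 + 4·R1.
R2 ← R2 / (58/5).
R1 ← R1 − 22/5·R2.
R3 ← R3 − 58/5·R2.
Rank is 2 with 3 unknowns, leaving z free.

infinitely many solutions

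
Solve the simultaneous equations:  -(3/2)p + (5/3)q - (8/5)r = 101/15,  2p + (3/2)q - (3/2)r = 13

infinitely many solutions

Row-reduce:
R1 ← R1 / (-3/2).
R2 ← R2 − 2·R1.
R2 ← R2 / (67/18).
R1 ← R1 + 10/9·R2.
Rank is 2 with 3 unknowns, leaving r free.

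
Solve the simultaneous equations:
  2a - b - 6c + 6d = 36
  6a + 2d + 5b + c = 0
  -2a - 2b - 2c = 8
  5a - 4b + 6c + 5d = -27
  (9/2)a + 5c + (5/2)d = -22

Row-reduce:
R1 ← R1 / (2).
R2 ← R2 − 6·R1.
R3 ← R3 + 2·R1.
R4 ← R4 − 5·R1.
R5 ← R5 − 9/2·R1.
R2 ← R2 / (8).
R1 ← R1 + 1/2·R2.
R3 ← R3 + 3·R2.
R4 ← R4 + 3/2·R2.
R5 ← R5 − 9/4·R2.
R3 ← R3 / (-7/8).
R1 ← R1 + 29/16·R3.
R2 ← R2 − 19/8·R3.
R4 ← R4 − 393/16·R3.
R5 ← R5 − 421/32·R3.
R4 ← R4 / (-13).
R1 ← R1 − 2·R4.
R2 ← R2 + 2·R4.
R5 ← R5 + 13/2·R4.
Row 5 reduces to 0 = -1/2, a contradiction. The system is inconsistent.

no solution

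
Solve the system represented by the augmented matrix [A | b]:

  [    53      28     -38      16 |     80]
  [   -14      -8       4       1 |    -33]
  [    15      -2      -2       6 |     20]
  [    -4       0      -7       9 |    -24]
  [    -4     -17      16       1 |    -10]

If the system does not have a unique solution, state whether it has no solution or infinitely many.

x_1 = 2, x_2 = 1, x_3 = 1, x_4 = -1

Row-reduce the augmented matrix:
R1 ← R1 / (53).
R2 ← R2 + 14·R1.
R3 ← R3 − 15·R1.
R4 ← R4 + 4·R1.
R5 ← R5 + 4·R1.
R2 ← R2 / (-32/53).
R1 ← R1 − 28/53·R2.
R3 ← R3 + 526/53·R2.
R4 ← R4 − 112/53·R2.
R5 ← R5 + 789/53·R2.
R3 ← R3 / (108).
R1 ← R1 + 6·R3.
R2 ← R2 − 10·R3.
R4 ← R4 + 31·R3.
R5 ← R5 − 162·R3.
R4 ← R4 / (7367/1728).
R1 ← R1 − 53/288·R4.
R2 ← R2 + 181/216·R4.
R3 ← R3 + 1351/1728·R4.
R5 reduces to 0 = 0, so the extra equation is consistent.
Reading off the reduced rows gives x_1 = 2, x_2 = 1, x_3 = 1, x_4 = -1.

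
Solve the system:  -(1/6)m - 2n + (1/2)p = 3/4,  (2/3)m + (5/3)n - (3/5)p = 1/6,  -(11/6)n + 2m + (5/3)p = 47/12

m = 3/2, n = -1/2, p = 0

Row-reduce the augmented matrix:
R1 ← R1 / (-1/6).
R2 ← R2 − 2/3·R1.
R3 ← R3 − 2·R1.
R2 ← R2 / (-19/3).
R1 ← R1 − 12·R2.
R3 ← R3 + 155/6·R2.
R3 ← R3 / (223/114).
R1 ← R1 + 33/95·R3.
R2 ← R2 + 21/95·R3.
Reading off the reduced rows gives m = 3/2, n = -1/2, p = 0.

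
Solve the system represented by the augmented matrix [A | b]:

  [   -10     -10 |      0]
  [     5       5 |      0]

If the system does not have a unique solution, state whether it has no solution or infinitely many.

Row-reduce:
R1 ← R1 / (-10).
R2 ← R2 − 5·R1.
Rank is 1 with 2 unknowns, leaving x_2 free.

infinitely many solutions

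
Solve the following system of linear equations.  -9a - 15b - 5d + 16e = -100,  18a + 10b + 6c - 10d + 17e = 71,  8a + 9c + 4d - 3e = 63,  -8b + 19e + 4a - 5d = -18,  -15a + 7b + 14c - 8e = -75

Row-reduce the augmented matrix:
R1 ← R1 / (-9).
R2 ← R2 − 18·R1.
R3 ← R3 − 8·R1.
R4 ← R4 − 4·R1.
R5 ← R5 + 15·R1.
R2 ← R2 / (-20).
R1 ← R1 − 5/3·R2.
R3 ← R3 + 40/3·R2.
R4 ← R4 + 44/3·R2.
R5 ← R5 − 32·R2.
R3 ← R3 / (5).
R1 ← R1 − 1/2·R3.
R2 ← R2 + 3/10·R3.
R4 ← R4 + 22/5·R3.
R5 ← R5 − 118/5·R3.
R4 ← R4 / (1409/75).
R1 ← R1 + 12/5·R4.
R2 ← R2 − 133/75·R4.
R3 ← R3 − 116/45·R4.
R5 ← R5 + 19013/225·R4.
R5 ← R5 / (67162/4227).
R1 ← R1 − 4421/5636·R5.
R2 ← R2 + 5795/5636·R5.
R3 ← R3 + 1487/4227·R5.
R4 ← R4 + 2152/1409·R5.
Reading off the reduced rows gives a = 6, b = 1, c = 0, d = 3, e = -1.

a = 6, b = 1, c = 0, d = 3, e = -1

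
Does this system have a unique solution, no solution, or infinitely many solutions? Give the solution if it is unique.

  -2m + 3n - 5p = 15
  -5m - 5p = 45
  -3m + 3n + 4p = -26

m = -4, n = -6, p = -5

Row-reduce the augmented matrix:
R1 ← R1 / (-2).
R2 ← R2 + 5·R1.
R3 ← R3 + 3·R1.
R2 ← R2 / (-15/2).
R1 ← R1 + 3/2·R2.
R3 ← R3 + 3/2·R2.
R3 ← R3 / (10).
R1 ← R1 − 1·R3.
R2 ← R2 + 1·R3.
Reading off the reduced rows gives m = -4, n = -6, p = -5.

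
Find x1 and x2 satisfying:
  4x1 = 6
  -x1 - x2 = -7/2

x1 = 3/2, x2 = 2

Row-reduce the augmented matrix:
R1 ← R1 / (4).
R2 ← R2 + 1·R1.
R2 ← R2 / (-1).
Reading off the reduced rows gives x1 = 3/2, x2 = 2.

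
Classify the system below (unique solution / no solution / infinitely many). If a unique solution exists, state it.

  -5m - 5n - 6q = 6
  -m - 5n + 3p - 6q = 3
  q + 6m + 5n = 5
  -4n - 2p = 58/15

Row-reduce the augmented matrix:
R1 ← R1 / (-5).
R2 ← R2 + 1·R1.
R3 ← R3 − 6·R1.
R2 ← R2 / (-4).
R1 ← R1 − 1·R2.
R3 ← R3 + 1·R2.
R4 ← R4 + 4·R2.
R3 ← R3 / (-3/4).
R1 ← R1 − 3/4·R3.
R2 ← R2 + 3/4·R3.
R4 ← R4 + 5·R3.
R4 ← R4 / (572/15).
R1 ← R1 + 5·R4.
R2 ← R2 − 31/5·R4.
R3 ← R3 − 20/3·R4.
Reading off the reduced rows gives m = 1, n = 1/5, p = -7/3, q = -2.

m = 1, n = 1/5, p = -7/3, q = -2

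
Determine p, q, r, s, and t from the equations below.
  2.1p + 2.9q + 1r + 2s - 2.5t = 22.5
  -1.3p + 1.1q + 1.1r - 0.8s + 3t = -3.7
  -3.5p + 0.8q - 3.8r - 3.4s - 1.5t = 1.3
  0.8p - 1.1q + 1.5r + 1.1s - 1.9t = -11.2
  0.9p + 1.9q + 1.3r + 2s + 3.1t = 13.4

Row-reduce the augmented matrix:
R1 ← R1 / (21/10).
R2 ← R2 + 13/10·R1.
R3 ← R3 + 7/2·R1.
R4 ← R4 − 4/5·R1.
R5 ← R5 − 9/10·R1.
R2 ← R2 / (304/105).
R1 ← R1 − 29/21·R2.
R3 ← R3 − 169/30·R2.
R4 ← R4 + 463/210·R2.
R5 ← R5 − 23/35·R2.
R3 ← R3 / (-1753/320).
R1 ← R1 + 11/32·R3.
R2 ← R2 − 19/32·R3.
R4 ← R4 − 777/320·R3.
R5 ← R5 − 77/160·R3.
R4 ← R4 / (88043/333070).
R1 ← R1 − 26682/33307·R4.
R2 ← R2 − 1722/33307·R4.
R3 ← R3 − 5588/33307·R4.
R5 ← R5 − 32064/33307·R4.
R5 ← R5 / (14287423/880430).
R1 ← R1 − 843233/88043·R5.
R2 ← R2 − 25218/88043·R5.
R3 ← R3 − 337987/88043·R5.
R4 ← R4 + 1201008/88043·R5.
Reading off the reduced rows gives p = 6, q = 6, r = -5, s = 0, t = 1.

p = 6, q = 6, r = -5, s = 0, t = 1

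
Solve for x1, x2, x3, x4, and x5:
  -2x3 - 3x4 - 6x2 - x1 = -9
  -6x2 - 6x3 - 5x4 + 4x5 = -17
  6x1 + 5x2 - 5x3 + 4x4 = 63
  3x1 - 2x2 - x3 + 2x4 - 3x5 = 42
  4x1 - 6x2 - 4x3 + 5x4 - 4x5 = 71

Row-reduce the augmented matrix:
R1 ← R1 / (-1).
R3 ← R3 − 6·R1.
R4 ← R4 − 3·R1.
R5 ← R5 − 4·R1.
R2 ← R2 / (-6).
R1 ← R1 − 6·R2.
R3 ← R3 + 31·R2.
R4 ← R4 + 20·R2.
R5 ← R5 + 30·R2.
R3 ← R3 / (14).
R1 ← R1 + 4·R3.
R2 ← R2 − 1·R3.
R4 ← R4 − 13·R3.
R5 ← R5 − 18·R3.
R4 ← R4 / (-37/28).
R1 ← R1 − 29/21·R4.
R2 ← R2 + 1/84·R4.
R3 ← R3 − 71/84·R4.
R5 ← R5 − 39/14·R4.
R5 ← R5 / (318/37).
R1 ← R1 − 40/37·R5.
R2 ← R2 − 29/37·R5.
R3 ← R3 − 13/37·R5.
R4 ← R4 + 80/37·R5.
Reading off the reduced rows gives x1 = 6, x2 = 0, x3 = -3, x4 = 3, x5 = -5.

x1 = 6, x2 = 0, x3 = -3, x4 = 3, x5 = -5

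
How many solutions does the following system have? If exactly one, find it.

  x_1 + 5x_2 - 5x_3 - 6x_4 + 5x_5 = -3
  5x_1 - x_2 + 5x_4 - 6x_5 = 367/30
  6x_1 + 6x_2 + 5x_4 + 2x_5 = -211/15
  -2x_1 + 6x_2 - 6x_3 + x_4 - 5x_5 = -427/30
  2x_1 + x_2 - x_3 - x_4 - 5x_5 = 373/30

x_1 = 5/2, x_2 = -12/5, x_3 = 0, x_4 = -7/3, x_5 = -3/2

Row-reduce the augmented matrix:
R2 ← R2 − 5·R1.
R3 ← R3 − 6·R1.
R4 ← R4 + 2·R1.
R5 ← R5 − 2·R1.
R2 ← R2 / (-26).
R1 ← R1 − 5·R2.
R3 ← R3 + 24·R2.
R4 ← R4 − 16·R2.
R5 ← R5 + 9·R2.
R3 ← R3 / (90/13).
R1 ← R1 + 5/26·R3.
R2 ← R2 + 25/26·R3.
R4 ← R4 + 8/13·R3.
R5 ← R5 − 9/26·R3.
R4 ← R4 / (509/45).
R1 ← R1 − 35/36·R4.
R2 ← R2 + 5/36·R4.
R3 ← R3 − 113/90·R4.
R5 ← R5 + 31/20·R4.
R5 ← R5 / (-12667/2036).
R1 ← R1 − 531/2036·R5.
R2 ← R2 − 2251/2036·R5.
R3 ← R3 − 1675/1018·R5.
R4 ← R4 + 631/509·R5.
Reading off the reduced rows gives x_1 = 5/2, x_2 = -12/5, x_3 = 0, x_4 = -7/3, x_5 = -3/2.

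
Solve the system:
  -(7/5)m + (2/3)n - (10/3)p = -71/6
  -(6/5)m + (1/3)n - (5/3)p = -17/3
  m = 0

Row-reduce:
R1 ← R1 / (-7/5).
R2 ← R2 + 6/5·R1.
R3 ← R3 − 1·R1.
R2 ← R2 / (-5/21).
R1 ← R1 + 10/21·R2.
R3 ← R3 − 10/21·R2.
Row 3 reduces to 0 = 1/2, a contradiction. The system is inconsistent.

no solution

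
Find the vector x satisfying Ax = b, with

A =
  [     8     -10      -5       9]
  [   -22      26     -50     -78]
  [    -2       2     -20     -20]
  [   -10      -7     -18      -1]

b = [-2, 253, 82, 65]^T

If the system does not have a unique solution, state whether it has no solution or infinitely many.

no solution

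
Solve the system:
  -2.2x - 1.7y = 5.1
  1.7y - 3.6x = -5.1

Row-reduce the augmented matrix:
R1 ← R1 / (-11/5).
R2 ← R2 + 18/5·R1.
R2 ← R2 / (493/110).
R1 ← R1 − 17/22·R2.
Reading off the reduced rows gives x = 0, y = -3.

x = 0, y = -3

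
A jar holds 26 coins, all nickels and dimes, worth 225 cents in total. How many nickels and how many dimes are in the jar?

Let n = nickels, d = dimes.
  n + d = 26
  5n + 10d = 225
From equation 1: n = 26 − d.
Substitute into equation 2 and solve: d = 19.
Then n = 7.

nickels: 7, dimes: 19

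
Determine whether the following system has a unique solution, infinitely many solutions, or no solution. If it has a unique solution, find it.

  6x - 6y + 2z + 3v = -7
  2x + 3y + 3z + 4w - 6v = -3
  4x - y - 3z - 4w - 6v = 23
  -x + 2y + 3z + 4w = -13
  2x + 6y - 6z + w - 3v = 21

infinitely many solutions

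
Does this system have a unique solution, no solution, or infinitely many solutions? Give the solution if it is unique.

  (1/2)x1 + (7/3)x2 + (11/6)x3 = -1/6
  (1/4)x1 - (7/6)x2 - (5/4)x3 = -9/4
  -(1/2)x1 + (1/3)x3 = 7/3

Row-reduce:
R1 ← R1 / (1/2).
R2 ← R2 − 1/4·R1.
R3 ← R3 + 1/2·R1.
R2 ← R2 / (-7/3).
R1 ← R1 − 14/3·R2.
R3 ← R3 − 7/3·R2.
Rank is 2 with 3 unknowns, leaving x3 free.

infinitely many solutions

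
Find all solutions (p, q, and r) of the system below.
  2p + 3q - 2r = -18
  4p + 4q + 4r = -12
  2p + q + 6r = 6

infinitely many solutions

Row-reduce:
R1 ← R1 / (2).
R2 ← R2 − 4·R1.
R3 ← R3 − 2·R1.
R2 ← R2 / (-2).
R1 ← R1 − 3/2·R2.
R3 ← R3 + 2·R2.
Rank is 2 with 3 unknowns, leaving r free.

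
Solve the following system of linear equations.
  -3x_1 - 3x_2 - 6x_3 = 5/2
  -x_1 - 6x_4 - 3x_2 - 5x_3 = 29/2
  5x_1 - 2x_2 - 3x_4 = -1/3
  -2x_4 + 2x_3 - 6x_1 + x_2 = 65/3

x_1 = -5/2, x_2 = -7/3, x_3 = 2, x_4 = -5/2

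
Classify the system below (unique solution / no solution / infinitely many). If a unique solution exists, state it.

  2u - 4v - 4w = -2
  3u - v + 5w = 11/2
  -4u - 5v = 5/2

u = 0, v = -1/2, w = 1

Row-reduce the augmented matrix:
R1 ← R1 / (2).
R2 ← R2 − 3·R1.
R3 ← R3 + 4·R1.
R2 ← R2 / (5).
R1 ← R1 + 2·R2.
R3 ← R3 + 13·R2.
R3 ← R3 / (103/5).
R1 ← R1 − 12/5·R3.
R2 ← R2 − 11/5·R3.
Reading off the reduced rows gives u = 0, v = -1/2, w = 1.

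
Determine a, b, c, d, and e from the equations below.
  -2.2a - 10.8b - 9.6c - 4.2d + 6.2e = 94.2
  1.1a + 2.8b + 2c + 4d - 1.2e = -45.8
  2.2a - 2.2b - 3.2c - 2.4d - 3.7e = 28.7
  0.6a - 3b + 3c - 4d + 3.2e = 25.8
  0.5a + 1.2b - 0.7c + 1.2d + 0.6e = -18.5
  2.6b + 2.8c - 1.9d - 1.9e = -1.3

a = -6, b = -6, c = -1, d = -6, e = -3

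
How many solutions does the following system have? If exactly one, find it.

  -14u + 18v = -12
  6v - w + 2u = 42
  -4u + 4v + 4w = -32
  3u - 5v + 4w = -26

u = 6, v = 4, w = -6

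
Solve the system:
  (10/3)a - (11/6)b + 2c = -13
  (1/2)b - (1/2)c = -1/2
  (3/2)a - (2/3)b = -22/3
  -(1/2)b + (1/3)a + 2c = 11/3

no solution

Row-reduce:
R1 ← R1 / (10/3).
R3 ← R3 − 3/2·R1.
R4 ← R4 − 1/3·R1.
R2 ← R2 / (1/2).
R1 ← R1 + 11/20·R2.
R3 ← R3 − 19/120·R2.
R4 ← R4 + 19/60·R2.
R3 ← R3 / (-89/120).
R1 ← R1 − 1/20·R3.
R2 ← R2 + 1·R3.
R4 ← R4 − 89/60·R3.
Row 4 reduces to 0 = 2, a contradiction. The system is inconsistent.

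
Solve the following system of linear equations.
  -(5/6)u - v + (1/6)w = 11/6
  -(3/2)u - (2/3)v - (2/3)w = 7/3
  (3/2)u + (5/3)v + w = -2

Row-reduce the augmented matrix:
R1 ← R1 / (-5/6).
R2 ← R2 + 3/2·R1.
R3 ← R3 − 3/2·R1.
R2 ← R2 / (17/15).
R1 ← R1 − 6/5·R2.
R3 ← R3 + 2/15·R2.
R3 ← R3 / (121/102).
R1 ← R1 − 14/17·R3.
R2 ← R2 + 29/34·R3.
Reading off the reduced rows gives u = -2, v = 0, w = 1.

u = -2, v = 0, w = 1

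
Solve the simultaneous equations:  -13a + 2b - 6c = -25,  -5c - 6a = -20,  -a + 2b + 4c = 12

Row-reduce:
R1 ← R1 / (-13).
R2 ← R2 + 6·R1.
R3 ← R3 + 1·R1.
R2 ← R2 / (-12/13).
R1 ← R1 + 2/13·R2.
R3 ← R3 − 24/13·R2.
Row 3 reduces to 0 = -3, a contradiction. The system is inconsistent.

no solution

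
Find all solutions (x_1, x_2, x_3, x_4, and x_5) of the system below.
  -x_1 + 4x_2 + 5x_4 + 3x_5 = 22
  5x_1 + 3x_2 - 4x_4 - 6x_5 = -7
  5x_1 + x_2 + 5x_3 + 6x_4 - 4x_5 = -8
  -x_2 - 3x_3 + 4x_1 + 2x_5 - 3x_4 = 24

Row-reduce:
R1 ← R1 / (-1).
R2 ← R2 − 5·R1.
R3 ← R3 − 5·R1.
R4 ← R4 − 4·R1.
R2 ← R2 / (23).
R1 ← R1 + 4·R2.
R3 ← R3 − 21·R2.
R4 ← R4 − 15·R2.
R3 ← R3 / (5).
R4 ← R4 + 3·R3.
R4 ← R4 / (52/5).
R1 ← R1 + 31/23·R4.
R2 ← R2 − 21/23·R4.
R3 ← R3 − 272/115·R4.
Rank is 4 with 5 unknowns, leaving x_5 free.

infinitely many solutions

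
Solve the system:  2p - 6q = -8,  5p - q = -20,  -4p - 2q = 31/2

Row-reduce:
R1 ← R1 / (2).
R2 ← R2 − 5·R1.
R3 ← R3 + 4·R1.
R2 ← R2 / (14).
R1 ← R1 + 3·R2.
R3 ← R3 + 14·R2.
Row 3 reduces to 0 = -1/2, a contradiction. The system is inconsistent.

no solution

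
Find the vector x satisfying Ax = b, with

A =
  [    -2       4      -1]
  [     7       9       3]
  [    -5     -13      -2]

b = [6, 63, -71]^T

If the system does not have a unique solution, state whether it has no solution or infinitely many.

no solution

Row-reduce:
R1 ← R1 / (-2).
R2 ← R2 − 7·R1.
R3 ← R3 + 5·R1.
R2 ← R2 / (23).
R1 ← R1 + 2·R2.
R3 ← R3 + 23·R2.
Row 3 reduces to 0 = -2, a contradiction. The system is inconsistent.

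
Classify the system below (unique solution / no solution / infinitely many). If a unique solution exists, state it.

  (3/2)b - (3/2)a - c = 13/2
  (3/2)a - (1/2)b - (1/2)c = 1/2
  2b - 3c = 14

infinitely many solutions

Row-reduce:
R1 ← R1 / (-3/2).
R2 ← R2 − 3/2·R1.
R1 ← R1 + 1·R2.
R3 ← R3 − 2·R2.
Rank is 2 with 3 unknowns, leaving c free.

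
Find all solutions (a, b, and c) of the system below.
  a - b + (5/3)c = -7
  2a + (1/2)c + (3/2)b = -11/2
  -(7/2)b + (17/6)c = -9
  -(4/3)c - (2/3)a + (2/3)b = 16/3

no solution

Row-reduce:
R2 ← R2 − 2·R1.
R4 ← R4 + 2/3·R1.
R2 ← R2 / (7/2).
R1 ← R1 + 1·R2.
R3 ← R3 + 7/2·R2.
Swap R3 and R4.
R3 ← R3 / (-2/9).
R1 ← R1 − 6/7·R3.
R2 ← R2 + 17/21·R3.
Row 4 reduces to 0 = -1/2, a contradiction. The system is inconsistent.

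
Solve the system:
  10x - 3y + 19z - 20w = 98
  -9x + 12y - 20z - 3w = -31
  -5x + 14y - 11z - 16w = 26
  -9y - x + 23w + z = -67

infinitely many solutions

Row-reduce:
R1 ← R1 / (10).
R2 ← R2 + 9·R1.
R3 ← R3 + 5·R1.
R4 ← R4 + 1·R1.
R2 ← R2 / (93/10).
R1 ← R1 + 3/10·R2.
R3 ← R3 − 25/2·R2.
R4 ← R4 + 93/10·R2.
R3 ← R3 / (223/93).
R1 ← R1 − 56/31·R3.
R2 ← R2 + 29/93·R3.
Rank is 3 with 4 unknowns, leaving w free.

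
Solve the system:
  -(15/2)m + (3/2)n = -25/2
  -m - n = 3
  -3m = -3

no solution

Row-reduce:
R1 ← R1 / (-15/2).
R2 ← R2 + 1·R1.
R3 ← R3 + 3·R1.
R2 ← R2 / (-6/5).
R1 ← R1 + 1/5·R2.
R3 ← R3 + 3/5·R2.
Row 3 reduces to 0 = -1/3, a contradiction. The system is inconsistent.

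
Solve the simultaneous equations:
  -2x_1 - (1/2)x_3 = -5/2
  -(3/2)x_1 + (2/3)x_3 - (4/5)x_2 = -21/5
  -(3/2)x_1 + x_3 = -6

x_1 = 2, x_2 = -1, x_3 = -3

Row-reduce the augmented matrix:
R1 ← R1 / (-2).
R2 ← R2 + 3/2·R1.
R3 ← R3 + 3/2·R1.
R2 ← R2 / (-4/5).
R3 ← R3 / (11/8).
R1 ← R1 − 1/4·R3.
R2 ← R2 + 125/96·R3.
Reading off the reduced rows gives x_1 = 2, x_2 = -1, x_3 = -3.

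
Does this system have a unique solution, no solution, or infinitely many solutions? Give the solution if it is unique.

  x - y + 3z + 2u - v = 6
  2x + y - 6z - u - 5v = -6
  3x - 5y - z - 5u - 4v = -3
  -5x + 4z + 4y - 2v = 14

infinitely many solutions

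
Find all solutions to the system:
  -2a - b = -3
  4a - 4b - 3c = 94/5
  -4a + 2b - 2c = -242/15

Row-reduce the augmented matrix:
R1 ← R1 / (-2).
R2 ← R2 − 4·R1.
R3 ← R3 + 4·R1.
R2 ← R2 / (-6).
R1 ← R1 − 1/2·R2.
R3 ← R3 − 4·R2.
R3 ← R3 / (-4).
R1 ← R1 + 1/4·R3.
R2 ← R2 − 1/2·R3.
Reading off the reduced rows gives a = 8/3, b = -7/3, c = 2/5.

a = 8/3, b = -7/3, c = 2/5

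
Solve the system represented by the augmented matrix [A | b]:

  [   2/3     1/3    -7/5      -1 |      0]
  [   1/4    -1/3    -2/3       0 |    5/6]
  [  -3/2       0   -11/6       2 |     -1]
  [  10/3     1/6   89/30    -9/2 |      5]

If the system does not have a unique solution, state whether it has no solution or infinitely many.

no solution

Row-reduce:
R1 ← R1 / (2/3).
R2 ← R2 − 1/4·R1.
R3 ← R3 + 3/2·R1.
R4 ← R4 − 10/3·R1.
R2 ← R2 / (-11/24).
R1 ← R1 − 1/2·R2.
R3 ← R3 − 3/4·R2.
R4 ← R4 + 3/2·R2.
R3 ← R3 / (-1721/330).
R1 ← R1 + 124/55·R3.
R2 ← R2 − 17/55·R3.
R4 ← R4 − 1721/165·R3.
Row 4 reduces to 0 = 3, a contradiction. The system is inconsistent.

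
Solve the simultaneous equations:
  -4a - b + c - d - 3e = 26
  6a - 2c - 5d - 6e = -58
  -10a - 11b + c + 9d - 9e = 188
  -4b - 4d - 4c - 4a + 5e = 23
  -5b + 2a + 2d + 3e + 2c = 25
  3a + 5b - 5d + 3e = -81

a = -6, b = -6, c = -1, d = 6, e = -1

Row-reduce the augmented matrix:
R1 ← R1 / (-4).
R2 ← R2 − 6·R1.
R3 ← R3 + 10·R1.
R4 ← R4 + 4·R1.
R5 ← R5 − 2·R1.
R6 ← R6 − 3·R1.
R2 ← R2 / (-3/2).
R1 ← R1 − 1/4·R2.
R3 ← R3 + 17/2·R2.
R4 ← R4 + 3·R2.
R5 ← R5 + 11/2·R2.
R6 ← R6 − 17/4·R2.
R3 ← R3 / (4/3).
R1 ← R1 + 1/3·R3.
R2 ← R2 − 1/3·R3.
R4 ← R4 + 4·R3.
R5 ← R5 − 13/3·R3.
R6 ← R6 + 2/3·R3.
R4 ← R4 / (155).
R1 ← R1 − 45/4·R4.
R2 ← R2 + 31/4·R4.
R3 ← R3 − 145/4·R4.
R5 ← R5 + 527/4·R4.
R5 ← R5 / (481/20).
R1 ← R1 + 153/124·R5.
R2 ← R2 − 53/20·R5.
R3 ← R3 + 493/124·R5.
R4 ← R4 − 203/155·R5.
R6 reduces to 0 = 0, so the extra equation is consistent.
Reading off the reduced rows gives a = -6, b = -6, c = -1, d = 6, e = -1.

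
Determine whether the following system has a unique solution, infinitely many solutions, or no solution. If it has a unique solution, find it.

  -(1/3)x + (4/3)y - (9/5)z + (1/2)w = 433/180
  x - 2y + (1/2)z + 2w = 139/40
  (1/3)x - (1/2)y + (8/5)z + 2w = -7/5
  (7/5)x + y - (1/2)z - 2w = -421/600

x = 3/5, y = -4/3, z = -9/4, w = 2/3

Row-reduce the augmented matrix:
R1 ← R1 / (-1/3).
R2 ← R2 − 1·R1.
R3 ← R3 − 1/3·R1.
R4 ← R4 − 7/5·R1.
R2 ← R2 / (2).
R1 ← R1 + 4·R2.
R3 ← R3 − 5/6·R2.
R4 ← R4 − 33/5·R2.
R3 ← R3 / (221/120).
R1 ← R1 + 22/5·R3.
R2 ← R2 + 49/20·R3.
R4 ← R4 − 811/100·R3.
R4 ← R4 / (-17721/1105).
R1 ← R1 − 3531/442·R4.
R2 ← R2 − 693/221·R4.
R3 ← R3 − 125/221·R4.
Reading off the reduced rows gives x = 3/5, y = -4/3, z = -9/4, w = 2/3.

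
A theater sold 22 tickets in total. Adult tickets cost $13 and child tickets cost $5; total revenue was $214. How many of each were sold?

adult tickets: 13, child tickets: 9

Let a = adult tickets, c = child tickets.
  a + c = 22
  13a + 5c = 214
Row-reduce the augmented matrix:
R2 ← R2 − 13·R1.
R2 ← R2 / (-8).
R1 ← R1 − 1·R2.
Reading off the reduced rows gives a = 13, c = 9.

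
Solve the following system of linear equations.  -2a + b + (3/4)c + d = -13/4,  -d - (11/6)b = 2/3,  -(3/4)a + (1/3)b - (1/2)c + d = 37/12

infinitely many solutions

Row-reduce:
R1 ← R1 / (-2).
R3 ← R3 + 3/4·R1.
R2 ← R2 / (-11/6).
R1 ← R1 + 1/2·R2.
R3 ← R3 + 1/24·R2.
R3 ← R3 / (-25/32).
R1 ← R1 + 3/8·R3.
Rank is 3 with 4 unknowns, leaving d free.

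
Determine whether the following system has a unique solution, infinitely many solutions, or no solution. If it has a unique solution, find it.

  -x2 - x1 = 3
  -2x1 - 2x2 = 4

no solution

Row-reduce:
R1 ← R1 / (-1).
R2 ← R2 + 2·R1.
Row 2 reduces to 0 = -2, a contradiction. The system is inconsistent.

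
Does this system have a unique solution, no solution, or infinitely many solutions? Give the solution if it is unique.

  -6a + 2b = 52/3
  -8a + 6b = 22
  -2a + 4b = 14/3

a = -3, b = -1/3

Row-reduce the augmented matrix:
R1 ← R1 / (-6).
R2 ← R2 + 8·R1.
R3 ← R3 + 2·R1.
R2 ← R2 / (10/3).
R1 ← R1 + 1/3·R2.
R3 ← R3 − 10/3·R2.
R3 reduces to 0 = 0, so the extra equation is consistent.
Reading off the reduced rows gives a = -3, b = -1/3.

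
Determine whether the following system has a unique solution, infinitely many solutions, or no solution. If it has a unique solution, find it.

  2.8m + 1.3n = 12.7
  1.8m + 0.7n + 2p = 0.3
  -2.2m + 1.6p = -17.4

Row-reduce the augmented matrix:
R1 ← R1 / (14/5).
R2 ← R2 − 9/5·R1.
R3 ← R3 + 11/5·R1.
R2 ← R2 / (-19/140).
R1 ← R1 − 13/28·R2.
R3 ← R3 − 143/140·R2.
R3 ← R3 / (1582/95).
R1 ← R1 − 130/19·R3.
R2 ← R2 + 280/19·R3.
Reading off the reduced rows gives m = 5, n = -1, p = -4.

m = 5, n = -1, p = -4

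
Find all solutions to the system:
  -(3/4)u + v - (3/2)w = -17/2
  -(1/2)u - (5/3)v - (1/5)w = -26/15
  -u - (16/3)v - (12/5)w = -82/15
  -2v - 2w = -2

u = 6, v = -1, w = 2

Row-reduce the augmented matrix:
R1 ← R1 / (-3/4).
R2 ← R2 + 1/2·R1.
R3 ← R3 + 1·R1.
R2 ← R2 / (-7/3).
R1 ← R1 + 4/3·R2.
R3 ← R3 + 20/3·R2.
R4 ← R4 + 2·R2.
R3 ← R3 / (-94/35).
R1 ← R1 − 54/35·R3.
R2 ← R2 + 12/35·R3.
R4 ← R4 + 94/35·R3.
R4 reduces to 0 = 0, so the extra equation is consistent.
Reading off the reduced rows gives u = 6, v = -1, w = 2.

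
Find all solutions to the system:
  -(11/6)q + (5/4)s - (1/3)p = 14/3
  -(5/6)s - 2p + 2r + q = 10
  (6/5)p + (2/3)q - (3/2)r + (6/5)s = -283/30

infinitely many solutions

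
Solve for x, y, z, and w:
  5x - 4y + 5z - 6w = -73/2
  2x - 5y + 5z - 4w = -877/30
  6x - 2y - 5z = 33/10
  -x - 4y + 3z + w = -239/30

Row-reduce the augmented matrix:
R1 ← R1 / (5).
R2 ← R2 − 2·R1.
R3 ← R3 − 6·R1.
R4 ← R4 + 1·R1.
R2 ← R2 / (-17/5).
R1 ← R1 + 4/5·R2.
R3 ← R3 − 14/5·R2.
R4 ← R4 + 24/5·R2.
R3 ← R3 / (-145/17).
R1 ← R1 − 5/17·R3.
R2 ← R2 + 15/17·R3.
R4 ← R4 + 4/17·R3.
R4 ← R4 / (55/29).
R1 ← R1 + 18/29·R4.
R2 ← R2 + 4/29·R4.
R3 ← R3 + 20/29·R4.
Reading off the reduced rows gives x = -6/5, y = 1, z = -5/2, w = 7/3.

x = -6/5, y = 1, z = -5/2, w = 7/3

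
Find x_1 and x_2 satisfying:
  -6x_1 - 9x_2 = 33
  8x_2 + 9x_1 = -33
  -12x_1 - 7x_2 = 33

Row-reduce the augmented matrix:
R1 ← R1 / (-6).
R2 ← R2 − 9·R1.
R3 ← R3 + 12·R1.
R2 ← R2 / (-11/2).
R1 ← R1 − 3/2·R2.
R3 ← R3 − 11·R2.
R3 reduces to 0 = 0, so the extra equation is consistent.
Reading off the reduced rows gives x_1 = -1, x_2 = -3.

x_1 = -1, x_2 = -3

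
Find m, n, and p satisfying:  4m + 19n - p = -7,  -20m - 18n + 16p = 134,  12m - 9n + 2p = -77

Row-reduce the augmented matrix:
R1 ← R1 / (4).
R2 ← R2 + 20·R1.
R3 ← R3 − 12·R1.
R2 ← R2 / (77).
R1 ← R1 − 19/4·R2.
R3 ← R3 + 66·R2.
R3 ← R3 / (101/7).
R1 ← R1 + 13/14·R3.
R2 ← R2 − 1/7·R3.
Reading off the reduced rows gives m = -6, n = 1, p = 2.

m = -6, n = 1, p = 2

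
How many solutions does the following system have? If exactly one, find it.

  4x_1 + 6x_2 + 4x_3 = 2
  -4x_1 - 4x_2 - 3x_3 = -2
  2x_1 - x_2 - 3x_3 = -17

x_1 = -1, x_2 = -3, x_3 = 6

Row-reduce the augmented matrix:
R1 ← R1 / (4).
R2 ← R2 + 4·R1.
R3 ← R3 − 2·R1.
R2 ← R2 / (2).
R1 ← R1 − 3/2·R2.
R3 ← R3 + 4·R2.
R3 ← R3 / (-3).
R1 ← R1 − 1/4·R3.
R2 ← R2 − 1/2·R3.
Reading off the reduced rows gives x_1 = -1, x_2 = -3, x_3 = 6.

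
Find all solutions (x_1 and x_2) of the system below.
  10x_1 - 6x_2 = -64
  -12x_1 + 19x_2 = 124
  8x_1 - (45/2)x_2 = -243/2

no solution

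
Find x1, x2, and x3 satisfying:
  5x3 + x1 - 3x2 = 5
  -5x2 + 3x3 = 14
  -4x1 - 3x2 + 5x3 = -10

Row-reduce the augmented matrix:
R3 ← R3 + 4·R1.
R2 ← R2 / (-5).
R1 ← R1 + 3·R2.
R3 ← R3 + 15·R2.
R3 ← R3 / (16).
R1 ← R1 − 16/5·R3.
R2 ← R2 + 3/5·R3.
Reading off the reduced rows gives x1 = 3, x2 = -4, x3 = -2.

x1 = 3, x2 = -4, x3 = -2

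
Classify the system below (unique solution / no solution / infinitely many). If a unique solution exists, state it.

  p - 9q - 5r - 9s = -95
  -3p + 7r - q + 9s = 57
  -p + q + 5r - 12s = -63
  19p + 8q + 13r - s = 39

Row-reduce the augmented matrix:
R2 ← R2 + 3·R1.
R3 ← R3 + 1·R1.
R4 ← R4 − 19·R1.
R2 ← R2 / (-28).
R1 ← R1 + 9·R2.
R3 ← R3 + 8·R2.
R4 ← R4 − 179·R2.
R3 ← R3 / (16/7).
R1 ← R1 + 17/7·R3.
R2 ← R2 − 2/7·R3.
R4 ← R4 − 398/7·R3.
R4 ← R4 / (3595/8).
R1 ← R1 + 321/16·R4.
R2 ← R2 − 21/8·R4.
R3 ← R3 + 111/16·R4.
Reading off the reduced rows gives p = 0, q = 4, r = 1, s = 6.

p = 0, q = 4, r = 1, s = 6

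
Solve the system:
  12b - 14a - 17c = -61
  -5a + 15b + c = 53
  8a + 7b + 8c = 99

a = 5, b = 5, c = 3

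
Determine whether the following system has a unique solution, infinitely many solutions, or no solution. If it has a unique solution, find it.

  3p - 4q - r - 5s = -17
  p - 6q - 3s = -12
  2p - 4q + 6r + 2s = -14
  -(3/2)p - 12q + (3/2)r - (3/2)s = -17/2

no solution

Row-reduce:
R1 ← R1 / (3).
R2 ← R2 − 1·R1.
R3 ← R3 − 2·R1.
R4 ← R4 + 3/2·R1.
R2 ← R2 / (-14/3).
R1 ← R1 + 4/3·R2.
R3 ← R3 + 4/3·R2.
R4 ← R4 + 14·R2.
R3 ← R3 / (46/7).
R1 ← R1 + 3/7·R3.
R2 ← R2 + 1/14·R3.
Row 4 reduces to 0 = 2, a contradiction. The system is inconsistent.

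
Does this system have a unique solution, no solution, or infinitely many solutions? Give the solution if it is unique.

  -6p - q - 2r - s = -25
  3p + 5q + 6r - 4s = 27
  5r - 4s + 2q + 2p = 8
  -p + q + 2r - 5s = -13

p = 2, q = 5, r = 2, s = 4

Row-reduce the augmented matrix:
R1 ← R1 / (-6).
R2 ← R2 − 3·R1.
R3 ← R3 − 2·R1.
R4 ← R4 + 1·R1.
R2 ← R2 / (9/2).
R1 ← R1 − 1/6·R2.
R3 ← R3 − 5/3·R2.
R4 ← R4 − 7/6·R2.
R3 ← R3 / (67/27).
R1 ← R1 − 4/27·R3.
R2 ← R2 − 10/9·R3.
R4 ← R4 − 28/27·R3.
R4 ← R4 / (-171/67).
R1 ← R1 − 33/67·R4.
R2 ← R2 − 13/67·R4.
R3 ← R3 + 72/67·R4.
Reading off the reduced rows gives p = 2, q = 5, r = 2, s = 4.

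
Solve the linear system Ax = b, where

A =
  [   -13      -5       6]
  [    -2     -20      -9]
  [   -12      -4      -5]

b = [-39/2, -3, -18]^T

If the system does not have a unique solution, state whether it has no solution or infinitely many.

x_1 = 3/2, x_2 = 0, x_3 = 0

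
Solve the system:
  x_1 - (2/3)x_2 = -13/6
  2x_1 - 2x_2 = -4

x_1 = -5/2, x_2 = -1/2

Row-reduce the augmented matrix:
R2 ← R2 − 2·R1.
R2 ← R2 / (-2/3).
R1 ← R1 + 2/3·R2.
Reading off the reduced rows gives x_1 = -5/2, x_2 = -1/2.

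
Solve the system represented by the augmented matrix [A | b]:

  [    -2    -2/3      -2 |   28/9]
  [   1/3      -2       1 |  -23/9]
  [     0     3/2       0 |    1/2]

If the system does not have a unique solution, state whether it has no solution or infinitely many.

x_1 = 1/3, x_2 = 1/3, x_3 = -2

Row-reduce the augmented matrix:
R1 ← R1 / (-2).
R2 ← R2 − 1/3·R1.
R2 ← R2 / (-19/9).
R1 ← R1 − 1/3·R2.
R3 ← R3 − 3/2·R2.
R3 ← R3 / (9/19).
R1 ← R1 − 21/19·R3.
R2 ← R2 + 6/19·R3.
Reading off the reduced rows gives x_1 = 1/3, x_2 = 1/3, x_3 = -2.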